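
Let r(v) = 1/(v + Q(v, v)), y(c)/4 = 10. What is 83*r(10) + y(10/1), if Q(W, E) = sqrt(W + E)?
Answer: 403/8 - 83*sqrt(5)/40 ≈ 45.735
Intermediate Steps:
y(c) = 40 (y(c) = 4*10 = 40)
Q(W, E) = sqrt(E + W)
r(v) = 1/(v + sqrt(2)*sqrt(v)) (r(v) = 1/(v + sqrt(v + v)) = 1/(v + sqrt(2*v)) = 1/(v + sqrt(2)*sqrt(v)))
83*r(10) + y(10/1) = 83/(10 + sqrt(2)*sqrt(10)) + 40 = 83/(10 + 2*sqrt(5)) + 40 = 40 + 83/(10 + 2*sqrt(5))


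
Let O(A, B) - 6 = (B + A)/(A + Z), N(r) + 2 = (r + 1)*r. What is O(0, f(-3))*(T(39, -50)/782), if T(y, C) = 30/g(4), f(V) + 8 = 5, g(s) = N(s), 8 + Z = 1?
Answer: 75/5474 ≈ 0.013701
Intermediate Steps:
Z = -7 (Z = -8 + 1 = -7)
N(r) = -2 + r*(1 + r) (N(r) = -2 + (r + 1)*r = -2 + (1 + r)*r = -2 + r*(1 + r))
g(s) = -2 + s + s**2
f(V) = -3 (f(V) = -8 + 5 = -3)
O(A, B) = 6 + (A + B)/(-7 + A) (O(A, B) = 6 + (B + A)/(A - 7) = 6 + (A + B)/(-7 + A))
T(y, C) = 5/3 (T(y, C) = 30/(-2 + 4 + 4**2) = 30/(-2 + 4 + 16) = 30/18 = 30*(1/18) = 5/3)
O(0, f(-3))*(T(39, -50)/782) = ((-42 - 3 + 7*0)/(-7 + 0))*((5/3)/782) = ((-42 - 3 + 0)/(-7))*((5/3)*(1/782)) = -1/7*(-45)*(5/2346) = (45/7)*(5/2346) = 75/5474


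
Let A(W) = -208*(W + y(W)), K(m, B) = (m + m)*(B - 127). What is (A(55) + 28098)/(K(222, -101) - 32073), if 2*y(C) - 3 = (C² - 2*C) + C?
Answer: 292534/133305 ≈ 2.1945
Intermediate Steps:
y(C) = 3/2 + C²/2 - C/2 (y(C) = 3/2 + ((C² - 2*C) + C)/2 = 3/2 + (C² - C)/2 = 3/2 + (C²/2 - C/2) = 3/2 + C²/2 - C/2)
K(m, B) = 2*m*(-127 + B) (K(m, B) = (2*m)*(-127 + B) = 2*m*(-127 + B))
A(W) = -312 - 104*W - 104*W² (A(W) = -208*(W + (3/2 + W²/2 - W/2)) = -208*(3/2 + W/2 + W²/2) = -312 - 104*W - 104*W²)
(A(55) + 28098)/(K(222, -101) - 32073) = ((-312 - 104*55 - 104*55²) + 28098)/(2*222*(-127 - 101) - 32073) = ((-312 - 5720 - 104*3025) + 28098)/(2*222*(-228) - 32073) = ((-312 - 5720 - 314600) + 28098)/(-101232 - 32073) = (-320632 + 28098)/(-133305) = -292534*(-1/133305) = 292534/133305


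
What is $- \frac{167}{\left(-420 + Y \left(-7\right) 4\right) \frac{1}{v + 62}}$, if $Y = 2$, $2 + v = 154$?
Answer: $\frac{17869}{238} \approx 75.08$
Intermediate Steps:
$v = 152$ ($v = -2 + 154 = 152$)
$- \frac{167}{\left(-420 + Y \left(-7\right) 4\right) \frac{1}{v + 62}} = - \frac{167}{\left(-420 + 2 \left(-7\right) 4\right) \frac{1}{152 + 62}} = - \frac{167}{\left(-420 - 56\right) \frac{1}{214}} = - \frac{167}{\left(-476\right) \frac{1}{214}} = - \frac{167}{- \frac{238}{107}} = \left(-167\right) \left(- \frac{107}{238}\right) = \frac{17869}{238}$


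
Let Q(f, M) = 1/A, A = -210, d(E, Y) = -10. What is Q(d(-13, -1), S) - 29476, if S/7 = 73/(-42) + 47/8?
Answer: -6189961/210 ≈ -29476.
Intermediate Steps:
S = 695/24 (S = 7*(73/(-42) + 47/8) = 7*(73*(-1/42) + 47*(⅛)) = 7*(-73/42 + 47/8) = 7*(695/168) = 695/24 ≈ 28.958)
Q(f, M) = -1/210 (Q(f, M) = 1/(-210) = -1/210)
Q(d(-13, -1), S) - 29476 = -1/210 - 29476 = -6189961/210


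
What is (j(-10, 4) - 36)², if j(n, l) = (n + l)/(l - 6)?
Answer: 1089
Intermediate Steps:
j(n, l) = (l + n)/(-6 + l)
(j(-10, 4) - 36)² = ((4 - 10)/(-6 + 4) - 36)² = (-6/(-2) - 36)² = (-½*(-6) - 36)² = (3 - 36)² = (-33)² = 1089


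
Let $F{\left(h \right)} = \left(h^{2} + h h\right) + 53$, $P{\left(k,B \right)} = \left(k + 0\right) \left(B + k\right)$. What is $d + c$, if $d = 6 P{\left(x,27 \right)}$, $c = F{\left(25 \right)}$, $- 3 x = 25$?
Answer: $\frac{1109}{3} \approx 369.67$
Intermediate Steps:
$x = - \frac{25}{3}$ ($x = \left(- \frac{1}{3}\right) 25 = - \frac{25}{3} \approx -8.3333$)
$P{\left(k,B \right)} = k \left(B + k\right)$
$F{\left(h \right)} = 53 + 2 h^{2}$ ($F{\left(h \right)} = \left(h^{2} + h^{2}\right) + 53 = 2 h^{2} + 53 = 53 + 2 h^{2}$)
$c = 1303$ ($c = 53 + 2 \cdot 25^{2} = 53 + 2 \cdot 625 = 53 + 1250 = 1303$)
$d = - \frac{2800}{3}$ ($d = 6 \left(- \frac{25 \left(27 - \frac{25}{3}\right)}{3}\right) = 6 \left(\left(- \frac{25}{3}\right) \frac{56}{3}\right) = 6 \left(- \frac{1400}{9}\right) = - \frac{2800}{3} \approx -933.33$)
$d + c = - \frac{2800}{3} + 1303 = \frac{1109}{3}$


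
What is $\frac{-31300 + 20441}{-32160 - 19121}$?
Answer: $\frac{10859}{51281} \approx 0.21175$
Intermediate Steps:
$\frac{-31300 + 20441}{-32160 - 19121} = - \frac{10859}{-51281} = \left(-10859\right) \left(- \frac{1}{51281}\right) = \frac{10859}{51281}$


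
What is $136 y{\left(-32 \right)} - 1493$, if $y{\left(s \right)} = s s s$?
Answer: $-4457941$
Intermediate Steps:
$y{\left(s \right)} = s^{3}$ ($y{\left(s \right)} = s^{2} s = s^{3}$)
$136 y{\left(-32 \right)} - 1493 = 136 \left(-32\right)^{3} - 1493 = 136 \left(-32768\right) - 1493 = -4456448 - 1493 = -4457941$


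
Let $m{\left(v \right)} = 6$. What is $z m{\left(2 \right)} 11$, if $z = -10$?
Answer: $-660$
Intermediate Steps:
$z m{\left(2 \right)} 11 = \left(-10\right) 6 \cdot 11 = \left(-60\right) 11 = -660$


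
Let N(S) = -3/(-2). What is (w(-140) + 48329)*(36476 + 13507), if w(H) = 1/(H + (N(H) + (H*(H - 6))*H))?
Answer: 13825793627911173/5723477 ≈ 2.4156e+9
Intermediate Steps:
N(S) = 3/2 (N(S) = -3*(-1/2) = 3/2)
w(H) = 1/(3/2 + H + H**2*(-6 + H)) (w(H) = 1/(H + (3/2 + (H*(H - 6))*H)) = 1/(H + (3/2 + (H*(-6 + H))*H)) = 1/(H + (3/2 + H**2*(-6 + H))) = 1/(3/2 + H + H**2*(-6 + H)))
(w(-140) + 48329)*(36476 + 13507) = (2/(3 - 12*(-140)**2 + 2*(-140) + 2*(-140)**3) + 48329)*(36476 + 13507) = (2/(3 - 12*19600 - 280 + 2*(-2744000)) + 48329)*49983 = (2/(3 - 235200 - 280 - 5488000) + 48329)*49983 = (2/(-5723477) + 48329)*49983 = (2*(-1/5723477) + 48329)*49983 = (-2/5723477 + 48329)*49983 = (276609919931/5723477)*49983 = 13825793627911173/5723477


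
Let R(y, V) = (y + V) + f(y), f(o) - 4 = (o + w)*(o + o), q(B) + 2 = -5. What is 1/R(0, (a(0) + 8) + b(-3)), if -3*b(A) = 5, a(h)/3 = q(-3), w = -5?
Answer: -3/32 ≈ -0.093750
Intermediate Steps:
q(B) = -7 (q(B) = -2 - 5 = -7)
a(h) = -21 (a(h) = 3*(-7) = -21)
b(A) = -5/3 (b(A) = -⅓*5 = -5/3)
f(o) = 4 + 2*o*(-5 + o) (f(o) = 4 + (o - 5)*(o + o) = 4 + (-5 + o)*(2*o) = 4 + 2*o*(-5 + o))
R(y, V) = 4 + V - 9*y + 2*y² (R(y, V) = (y + V) + (4 - 10*y + 2*y²) = (V + y) + (4 - 10*y + 2*y²) = 4 + V - 9*y + 2*y²)
1/R(0, (a(0) + 8) + b(-3)) = 1/(4 + ((-21 + 8) - 5/3) - 9*0 + 2*0²) = 1/(4 + (-13 - 5/3) + 0 + 2*0) = 1/(4 - 44/3 + 0 + 0) = 1/(-32/3) = -3/32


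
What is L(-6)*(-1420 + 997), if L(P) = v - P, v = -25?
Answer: 8037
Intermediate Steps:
L(P) = -25 - P
L(-6)*(-1420 + 997) = (-25 - 1*(-6))*(-1420 + 997) = (-25 + 6)*(-423) = -19*(-423) = 8037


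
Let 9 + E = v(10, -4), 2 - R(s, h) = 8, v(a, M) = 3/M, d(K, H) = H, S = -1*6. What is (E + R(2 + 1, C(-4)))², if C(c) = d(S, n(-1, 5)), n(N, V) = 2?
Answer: 3969/16 ≈ 248.06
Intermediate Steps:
S = -6
C(c) = 2
R(s, h) = -6 (R(s, h) = 2 - 1*8 = 2 - 8 = -6)
E = -39/4 (E = -9 + 3/(-4) = -9 + 3*(-¼) = -9 - ¾ = -39/4 ≈ -9.7500)
(E + R(2 + 1, C(-4)))² = (-39/4 - 6)² = (-63/4)² = 3969/16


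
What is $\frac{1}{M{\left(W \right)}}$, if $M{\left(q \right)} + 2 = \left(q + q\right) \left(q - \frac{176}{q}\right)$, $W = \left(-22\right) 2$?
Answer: $\frac{1}{3518} \approx 0.00028425$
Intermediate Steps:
$W = -44$
$M{\left(q \right)} = -2 + 2 q \left(q - \frac{176}{q}\right)$ ($M{\left(q \right)} = -2 + \left(q + q\right) \left(q - \frac{176}{q}\right) = -2 + 2 q \left(q - \frac{176}{q}\right)$)
$\frac{1}{M{\left(W \right)}} = \frac{1}{-354 + 2 \left(-44\right)^{2}} = \frac{1}{-354 + 2 \cdot 1936} = \frac{1}{-354 + 3872} = \frac{1}{3518}$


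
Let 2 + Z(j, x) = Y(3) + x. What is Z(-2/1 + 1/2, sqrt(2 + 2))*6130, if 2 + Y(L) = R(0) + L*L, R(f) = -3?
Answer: 24520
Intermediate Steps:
Y(L) = -5 + L**2 (Y(L) = -2 + (-3 + L*L) = -2 + (-3 + L**2) = -5 + L**2)
Z(j, x) = 2 + x (Z(j, x) = -2 + ((-5 + 3**2) + x) = -2 + ((-5 + 9) + x) = -2 + (4 + x) = 2 + x)
Z(-2/1 + 1/2, sqrt(2 + 2))*6130 = (2 + sqrt(2 + 2))*6130 = (2 + sqrt(4))*6130 = (2 + 2)*6130 = 4*6130 = 24520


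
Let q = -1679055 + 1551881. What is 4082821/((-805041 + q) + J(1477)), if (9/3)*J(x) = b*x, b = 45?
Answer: -4082821/910060 ≈ -4.4863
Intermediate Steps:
J(x) = 15*x (J(x) = (45*x)/3 = 15*x)
q = -127174
4082821/((-805041 + q) + J(1477)) = 4082821/((-805041 - 127174) + 15*1477) = 4082821/(-932215 + 22155) = 4082821/(-910060) = 4082821*(-1/910060) = -4082821/910060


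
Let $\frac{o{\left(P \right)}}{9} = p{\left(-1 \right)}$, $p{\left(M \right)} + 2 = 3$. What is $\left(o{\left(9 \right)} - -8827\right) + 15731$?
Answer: $24567$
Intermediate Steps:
$p{\left(M \right)} = 1$ ($p{\left(M \right)} = -2 + 3 = 1$)
$o{\left(P \right)} = 9$ ($o{\left(P \right)} = 9 \cdot 1 = 9$)
$\left(o{\left(9 \right)} - -8827\right) + 15731 = \left(9 - -8827\right) + 15731 = \left(9 + 8827\right) + 15731 = 8836 + 15731 = 24567$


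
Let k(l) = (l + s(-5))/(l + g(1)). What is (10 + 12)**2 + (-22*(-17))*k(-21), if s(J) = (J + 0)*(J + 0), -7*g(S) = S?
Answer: 15290/37 ≈ 413.24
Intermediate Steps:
g(S) = -S/7
s(J) = J**2 (s(J) = J*J = J**2)
k(l) = (25 + l)/(-1/7 + l) (k(l) = (l + (-5)**2)/(l - 1/7*1) = (l + 25)/(l - 1/7) = (25 + l)/(-1/7 + l))
(10 + 12)**2 + (-22*(-17))*k(-21) = (10 + 12)**2 + (-22*(-17))*(7*(25 - 21)/(-1 + 7*(-21))) = 22**2 + 374*(7*4/(-1 - 147)) = 484 + 374*(7*4/(-148)) = 484 + 374*(7*(-1/148)*4) = 484 + 374*(-7/37) = 484 - 2618/37 = 15290/37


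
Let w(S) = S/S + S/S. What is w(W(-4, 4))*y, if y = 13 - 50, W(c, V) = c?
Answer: -74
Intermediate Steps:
w(S) = 2 (w(S) = 1 + 1 = 2)
y = -37
w(W(-4, 4))*y = 2*(-37) = -74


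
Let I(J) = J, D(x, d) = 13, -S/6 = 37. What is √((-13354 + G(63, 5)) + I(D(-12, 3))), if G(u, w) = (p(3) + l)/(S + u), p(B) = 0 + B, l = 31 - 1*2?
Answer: 11*I*√2787429/159 ≈ 115.5*I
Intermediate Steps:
S = -222 (S = -6*37 = -222)
l = 29 (l = 31 - 2 = 29)
p(B) = B
G(u, w) = 32/(-222 + u) (G(u, w) = (3 + 29)/(-222 + u) = 32/(-222 + u))
√((-13354 + G(63, 5)) + I(D(-12, 3))) = √((-13354 + 32/(-222 + 63)) + 13) = √((-13354 + 32/(-159)) + 13) = √((-13354 + 32*(-1/159)) + 13) = √((-13354 - 32/159) + 13) = √(-2123318/159 + 13) = √(-2121251/159) = 11*I*√2787429/159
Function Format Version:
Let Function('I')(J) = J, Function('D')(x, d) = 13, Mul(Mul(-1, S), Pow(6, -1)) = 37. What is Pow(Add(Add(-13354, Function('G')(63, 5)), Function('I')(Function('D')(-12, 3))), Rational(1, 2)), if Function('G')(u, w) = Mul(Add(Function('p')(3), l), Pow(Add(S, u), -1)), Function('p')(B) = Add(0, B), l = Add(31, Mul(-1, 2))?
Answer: Mul(Rational(11, 159), I, Pow(2787429, Rational(1, 2))) ≈ Mul(115.50, I)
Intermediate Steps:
S = -222 (S = Mul(-6, 37) = -222)
l = 29 (l = Add(31, -2) = 29)
Function('p')(B) = B
Function('G')(u, w) = Mul(32, Pow(Add(-222, u), -1)) (Function('G')(u, w) = Mul(Add(3, 29), Pow(Add(-222, u), -1)) = Mul(32, Pow(Add(-222, u), -1)))
Pow(Add(Add(-13354, Function('G')(63, 5)), Function('I')(Function('D')(-12, 3))), Rational(1, 2)) = Pow(Add(Add(-13354, Mul(32, Pow(Add(-222, 63), -1))), 13), Rational(1, 2)) = Pow(Add(Add(-13354, Mul(32, Pow(-159, -1))), 13), Rational(1, 2)) = Pow(Add(Add(-13354, Mul(32, Rational(-1, 159))), 13), Rational(1, 2)) = Pow(Add(Add(-13354, Rational(-32, 159)), 13), Rational(1, 2)) = Pow(Add(Rational(-2123318, 159), 13), Rational(1, 2)) = Pow(Rational(-2121251, 159), Rational(1, 2)) = Mul(Rational(11, 159), I, Pow(2787429, Rational(1, 2)))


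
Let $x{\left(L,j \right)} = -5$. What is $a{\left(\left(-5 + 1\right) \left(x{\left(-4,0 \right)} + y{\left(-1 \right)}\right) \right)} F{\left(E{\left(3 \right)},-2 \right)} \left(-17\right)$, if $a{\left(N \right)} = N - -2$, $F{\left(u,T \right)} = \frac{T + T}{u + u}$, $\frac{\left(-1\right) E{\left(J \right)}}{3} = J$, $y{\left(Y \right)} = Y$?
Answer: $- \frac{884}{9} \approx -98.222$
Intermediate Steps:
$E{\left(J \right)} = - 3 J$
$F{\left(u,T \right)} = \frac{T}{u}$ ($F{\left(u,T \right)} = \frac{2 T}{2 u} = 2 T \frac{1}{2 u} = \frac{T}{u}$)
$a{\left(N \right)} = 2 + N$ ($a{\left(N \right)} = N + 2 = 2 + N$)
$a{\left(\left(-5 + 1\right) \left(x{\left(-4,0 \right)} + y{\left(-1 \right)}\right) \right)} F{\left(E{\left(3 \right)},-2 \right)} \left(-17\right) = \left(2 + \left(-5 + 1\right) \left(-5 - 1\right)\right) \left(- \frac{2}{\left(-3\right) 3}\right) \left(-17\right) = \left(2 - -24\right) \left(- \frac{2}{-9}\right) \left(-17\right) = \left(2 + 24\right) \left(\left(-2\right) \left(- \frac{1}{9}\right)\right) \left(-17\right) = 26 \cdot \frac{2}{9} \left(-17\right) = \frac{52}{9} \left(-17\right) = - \frac{884}{9}$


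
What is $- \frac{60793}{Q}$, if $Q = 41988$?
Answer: $- \frac{60793}{41988} \approx -1.4479$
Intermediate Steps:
$- \frac{60793}{Q} = - \frac{60793}{41988}$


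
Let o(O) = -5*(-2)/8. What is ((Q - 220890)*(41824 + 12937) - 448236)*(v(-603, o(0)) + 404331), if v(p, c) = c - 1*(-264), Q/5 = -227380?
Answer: -60167011838021005/2 ≈ -3.0083e+16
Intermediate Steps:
Q = -1136900 (Q = 5*(-227380) = -1136900)
o(O) = 5/4 (o(O) = 10*(1/8) = 5/4)
v(p, c) = 264 + c (v(p, c) = c + 264 = 264 + c)
((Q - 220890)*(41824 + 12937) - 448236)*(v(-603, o(0)) + 404331) = ((-1136900 - 220890)*(41824 + 12937) - 448236)*((264 + 5/4) + 404331) = (-1357790*54761 - 448236)*(1061/4 + 404331) = (-74353938190 - 448236)*(1618385/4) = -74354386426*1618385/4 = -60167011838021005/2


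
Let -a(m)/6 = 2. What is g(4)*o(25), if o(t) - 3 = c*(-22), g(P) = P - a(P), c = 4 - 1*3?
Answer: -304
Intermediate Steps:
a(m) = -12 (a(m) = -6*2 = -12)
c = 1 (c = 4 - 3 = 1)
g(P) = 12 + P (g(P) = P - 1*(-12) = P + 12 = 12 + P)
o(t) = -19 (o(t) = 3 + 1*(-22) = 3 - 22 = -19)
g(4)*o(25) = (12 + 4)*(-19) = 16*(-19) = -304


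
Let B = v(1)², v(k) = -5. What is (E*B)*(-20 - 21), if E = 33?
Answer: -33825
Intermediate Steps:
B = 25 (B = (-5)² = 25)
(E*B)*(-20 - 21) = (33*25)*(-20 - 21) = 825*(-41) = -33825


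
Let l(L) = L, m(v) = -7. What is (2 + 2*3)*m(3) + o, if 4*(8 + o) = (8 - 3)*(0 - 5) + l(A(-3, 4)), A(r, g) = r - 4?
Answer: -72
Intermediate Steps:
A(r, g) = -4 + r
o = -16 (o = -8 + ((8 - 3)*(0 - 5) + (-4 - 3))/4 = -8 + (5*(-5) - 7)/4 = -8 + (-25 - 7)/4 = -8 + (1/4)*(-32) = -8 - 8 = -16)
(2 + 2*3)*m(3) + o = (2 + 2*3)*(-7) - 16 = (2 + 6)*(-7) - 16 = 8*(-7) - 16 = -56 - 16 = -72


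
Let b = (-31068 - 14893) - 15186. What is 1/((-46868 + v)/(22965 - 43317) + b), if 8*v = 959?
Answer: -162816/9955335967 ≈ -1.6355e-5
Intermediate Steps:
v = 959/8 (v = (⅛)*959 = 959/8 ≈ 119.88)
b = -61147 (b = -45961 - 15186 = -61147)
1/((-46868 + v)/(22965 - 43317) + b) = 1/((-46868 + 959/8)/(22965 - 43317) - 61147) = 1/(-373985/8/(-20352) - 61147) = 1/(-373985/8*(-1/20352) - 61147) = 1/(373985/162816 - 61147) = 1/(-9955335967/162816) = -162816/9955335967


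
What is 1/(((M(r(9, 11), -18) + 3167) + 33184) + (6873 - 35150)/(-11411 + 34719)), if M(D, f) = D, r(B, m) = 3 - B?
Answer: 23308/847100983 ≈ 2.7515e-5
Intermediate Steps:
1/(((M(r(9, 11), -18) + 3167) + 33184) + (6873 - 35150)/(-11411 + 34719)) = 1/((((3 - 1*9) + 3167) + 33184) + (6873 - 35150)/(-11411 + 34719)) = 1/((((3 - 9) + 3167) + 33184) - 28277/23308) = 1/(((-6 + 3167) + 33184) - 28277*1/23308) = 1/((3161 + 33184) - 28277/23308) = 1/(36345 - 28277/23308) = 1/(847100983/23308) = 23308/847100983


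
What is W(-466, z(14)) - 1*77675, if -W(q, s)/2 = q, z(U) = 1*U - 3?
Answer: -76743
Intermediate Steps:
z(U) = -3 + U (z(U) = U - 3 = -3 + U)
W(q, s) = -2*q
W(-466, z(14)) - 1*77675 = -2*(-466) - 1*77675 = 932 - 77675 = -76743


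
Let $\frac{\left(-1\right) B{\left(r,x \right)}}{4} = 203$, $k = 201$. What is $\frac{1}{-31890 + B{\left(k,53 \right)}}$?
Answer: $- \frac{1}{32702} \approx -3.0579 \cdot 10^{-5}$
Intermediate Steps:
$B{\left(r,x \right)} = -812$ ($B{\left(r,x \right)} = \left(-4\right) 203 = -812$)
$\frac{1}{-31890 + B{\left(k,53 \right)}} = \frac{1}{-31890 - 812} = \frac{1}{-32702} = - \frac{1}{32702}$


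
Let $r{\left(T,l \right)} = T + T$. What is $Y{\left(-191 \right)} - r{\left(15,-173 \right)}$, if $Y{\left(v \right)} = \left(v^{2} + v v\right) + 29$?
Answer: $72961$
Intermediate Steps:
$r{\left(T,l \right)} = 2 T$
$Y{\left(v \right)} = 29 + 2 v^{2}$ ($Y{\left(v \right)} = \left(v^{2} + v^{2}\right) + 29 = 2 v^{2} + 29 = 29 + 2 v^{2}$)
$Y{\left(-191 \right)} - r{\left(15,-173 \right)} = \left(29 + 2 \left(-191\right)^{2}\right) - 2 \cdot 15 = \left(29 + 2 \cdot 36481\right) - 30 = \left(29 + 72962\right) - 30 = 72991 - 30 = 72961$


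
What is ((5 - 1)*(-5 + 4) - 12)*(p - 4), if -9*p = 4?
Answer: 640/9 ≈ 71.111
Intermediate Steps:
p = -4/9 (p = -⅑*4 = -4/9 ≈ -0.44444)
((5 - 1)*(-5 + 4) - 12)*(p - 4) = ((5 - 1)*(-5 + 4) - 12)*(-4/9 - 4) = (4*(-1) - 12)*(-40/9) = (-4 - 12)*(-40/9) = -16*(-40/9) = 640/9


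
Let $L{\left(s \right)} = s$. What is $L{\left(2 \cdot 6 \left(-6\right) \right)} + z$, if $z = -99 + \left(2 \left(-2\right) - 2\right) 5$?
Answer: $-201$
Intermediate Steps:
$z = -129$ ($z = -99 + \left(-4 - 2\right) 5 = -99 - 30 = -129$)
$L{\left(2 \cdot 6 \left(-6\right) \right)} + z = 2 \cdot 6 \left(-6\right) - 129 = 12 \left(-6\right) - 129 = -72 - 129 = -201$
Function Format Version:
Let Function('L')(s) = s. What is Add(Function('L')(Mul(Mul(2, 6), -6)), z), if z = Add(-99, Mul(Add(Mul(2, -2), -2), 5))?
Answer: -201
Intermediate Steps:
z = -129 (z = Add(-99, Mul(Add(-4, -2), 5)) = Add(-99, Mul(-6, 5)) = Add(-99, -30) = -129)
Add(Function('L')(Mul(Mul(2, 6), -6)), z) = Add(Mul(Mul(2, 6), -6), -129) = Add(Mul(12, -6), -129) = Add(-72, -129) = -201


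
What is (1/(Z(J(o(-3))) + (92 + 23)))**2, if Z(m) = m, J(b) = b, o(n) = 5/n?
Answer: 9/115600 ≈ 7.7855e-5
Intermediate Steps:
(1/(Z(J(o(-3))) + (92 + 23)))**2 = (1/(5/(-3) + (92 + 23)))**2 = (1/(5*(-1/3) + 115))**2 = (1/(-5/3 + 115))**2 = (1/(340/3))**2 = (3/340)**2 = 9/115600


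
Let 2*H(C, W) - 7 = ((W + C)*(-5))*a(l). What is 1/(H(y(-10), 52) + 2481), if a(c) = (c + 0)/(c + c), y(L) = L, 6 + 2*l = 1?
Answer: 1/2432 ≈ 0.00041118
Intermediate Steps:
l = -5/2 (l = -3 + (½)*1 = -3 + ½ = -5/2 ≈ -2.5000)
a(c) = ½ (a(c) = c/((2*c)) = c*(1/(2*c)) = ½)
H(C, W) = 7/2 - 5*C/4 - 5*W/4 (H(C, W) = 7/2 + (((W + C)*(-5))*(½))/2 = 7/2 + (((C + W)*(-5))*(½))/2 = 7/2 + ((-5*C - 5*W)*(½))/2 = 7/2 + (-5*C/2 - 5*W/2)/2 = 7/2 + (-5*C/4 - 5*W/4) = 7/2 - 5*C/4 - 5*W/4)
1/(H(y(-10), 52) + 2481) = 1/((7/2 - 5/4*(-10) - 5/4*52) + 2481) = 1/((7/2 + 25/2 - 65) + 2481) = 1/(-49 + 2481) = 1/2432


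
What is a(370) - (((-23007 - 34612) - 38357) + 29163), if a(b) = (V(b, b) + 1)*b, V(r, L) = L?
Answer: 204083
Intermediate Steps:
a(b) = b*(1 + b) (a(b) = (b + 1)*b = (1 + b)*b = b*(1 + b))
a(370) - (((-23007 - 34612) - 38357) + 29163) = 370*(1 + 370) - (((-23007 - 34612) - 38357) + 29163) = 370*371 - ((-57619 - 38357) + 29163) = 137270 - (-95976 + 29163) = 137270 - 1*(-66813) = 137270 + 66813 = 204083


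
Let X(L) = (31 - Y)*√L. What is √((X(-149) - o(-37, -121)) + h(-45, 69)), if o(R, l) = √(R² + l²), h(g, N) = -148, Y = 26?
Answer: √(-148 - √16010 + 5*I*√149) ≈ 1.8306 + 16.67*I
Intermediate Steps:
X(L) = 5*√L (X(L) = (31 - 1*26)*√L = (31 - 26)*√L = 5*√L)
√((X(-149) - o(-37, -121)) + h(-45, 69)) = √((5*√(-149) - √((-37)² + (-121)²)) - 148) = √((5*(I*√149) - √(1369 + 14641)) - 148) = √((5*I*√149 - √16010) - 148) = √((-√16010 + 5*I*√149) - 148) = √(-148 - √16010 + 5*I*√149)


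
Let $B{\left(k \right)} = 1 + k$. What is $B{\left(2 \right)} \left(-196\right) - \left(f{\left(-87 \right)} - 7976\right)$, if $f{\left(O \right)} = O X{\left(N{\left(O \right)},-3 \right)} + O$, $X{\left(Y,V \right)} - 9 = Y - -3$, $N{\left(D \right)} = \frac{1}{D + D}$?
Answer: $\frac{17037}{2} \approx 8518.5$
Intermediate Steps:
$N{\left(D \right)} = \frac{1}{2 D}$
$X{\left(Y,V \right)} = 12 + Y$ ($X{\left(Y,V \right)} = 9 + \left(Y - -3\right) = 9 + \left(Y + 3\right) = 9 + \left(3 + Y\right) = 12 + Y$)
$f{\left(O \right)} = O + O \left(12 + \frac{1}{2 O}\right)$ ($f{\left(O \right)} = O \left(12 + \frac{1}{2 O}\right) + O = O + O \left(12 + \frac{1}{2 O}\right)$)
$B{\left(2 \right)} \left(-196\right) - \left(f{\left(-87 \right)} - 7976\right) = \left(1 + 2\right) \left(-196\right) - \left(\left(\frac{1}{2} + 13 \left(-87\right)\right) - 7976\right) = 3 \left(-196\right) - \left(\left(\frac{1}{2} - 1131\right) - 7976\right) = -588 - \left(- \frac{2261}{2} - 7976\right) = -588 - - \frac{18213}{2} = -588 + \frac{18213}{2} = \frac{17037}{2}$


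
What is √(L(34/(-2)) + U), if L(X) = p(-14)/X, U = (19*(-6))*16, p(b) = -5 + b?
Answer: I*√526813/17 ≈ 42.695*I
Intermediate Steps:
U = -1824 (U = -114*16 = -1824)
L(X) = -19/X (L(X) = (-5 - 14)/X = -19/X)
√(L(34/(-2)) + U) = √(-19/(34/(-2)) - 1824) = √(-19/(34*(-½)) - 1824) = √(-19/(-17) - 1824) = √(-19*(-1/17) - 1824) = √(19/17 - 1824) = √(-30989/17) = I*√526813/17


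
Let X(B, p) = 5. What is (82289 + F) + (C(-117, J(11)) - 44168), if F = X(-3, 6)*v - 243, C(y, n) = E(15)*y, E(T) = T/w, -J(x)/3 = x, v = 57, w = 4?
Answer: 150897/4 ≈ 37724.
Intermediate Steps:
J(x) = -3*x
E(T) = T/4
C(y, n) = 15*y/4 (C(y, n) = ((¼)*15)*y = 15*y/4)
F = 42 (F = 5*57 - 243 = 285 - 243 = 42)
(82289 + F) + (C(-117, J(11)) - 44168) = (82289 + 42) + ((15/4)*(-117) - 44168) = 82331 + (-1755/4 - 44168) = 82331 - 178427/4 = 150897/4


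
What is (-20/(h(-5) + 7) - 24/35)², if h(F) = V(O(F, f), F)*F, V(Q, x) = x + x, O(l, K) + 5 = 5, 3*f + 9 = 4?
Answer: 4276624/3980025 ≈ 1.0745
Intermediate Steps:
f = -5/3 (f = -3 + (⅓)*4 = -3 + 4/3 = -5/3 ≈ -1.6667)
O(l, K) = 0 (O(l, K) = -5 + 5 = 0)
V(Q, x) = 2*x
h(F) = 2*F² (h(F) = (2*F)*F = 2*F²)
(-20/(h(-5) + 7) - 24/35)² = (-20/(2*(-5)² + 7) - 24/35)² = (-20/(2*25 + 7) - 24*1/35)² = (-20/(50 + 7) - 24/35)² = (-20/57 - 24/35)² = (-2068/1995)² = 4276624/3980025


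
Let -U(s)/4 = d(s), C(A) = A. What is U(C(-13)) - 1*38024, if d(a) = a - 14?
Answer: -37916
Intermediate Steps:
d(a) = -14 + a
U(s) = 56 - 4*s (U(s) = -4*(-14 + s) = 56 - 4*s)
U(C(-13)) - 1*38024 = (56 - 4*(-13)) - 1*38024 = (56 + 52) - 38024 = 108 - 38024 = -37916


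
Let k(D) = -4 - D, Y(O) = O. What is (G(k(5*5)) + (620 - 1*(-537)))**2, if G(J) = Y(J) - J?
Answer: 1338649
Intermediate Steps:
G(J) = 0 (G(J) = J - J = 0)
(G(k(5*5)) + (620 - 1*(-537)))**2 = (0 + (620 - 1*(-537)))**2 = (0 + (620 + 537))**2 = (0 + 1157)**2 = 1157**2 = 1338649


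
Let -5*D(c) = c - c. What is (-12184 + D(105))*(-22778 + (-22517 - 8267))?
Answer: 652599408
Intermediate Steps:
D(c) = 0 (D(c) = -(c - c)/5 = -⅕*0 = 0)
(-12184 + D(105))*(-22778 + (-22517 - 8267)) = (-12184 + 0)*(-22778 + (-22517 - 8267)) = -12184*(-22778 - 30784) = -12184*(-53562) = 652599408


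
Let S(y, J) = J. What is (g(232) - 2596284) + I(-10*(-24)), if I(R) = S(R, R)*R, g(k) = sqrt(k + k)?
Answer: -2538684 + 4*sqrt(29) ≈ -2.5387e+6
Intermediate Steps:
g(k) = sqrt(2)*sqrt(k) (g(k) = sqrt(2*k) = sqrt(2)*sqrt(k))
I(R) = R**2 (I(R) = R*R = R**2)
(g(232) - 2596284) + I(-10*(-24)) = (sqrt(2)*sqrt(232) - 2596284) + (-10*(-24))**2 = (sqrt(2)*(2*sqrt(58)) - 2596284) + 240**2 = (4*sqrt(29) - 2596284) + 57600 = (-2596284 + 4*sqrt(29)) + 57600 = -2538684 + 4*sqrt(29)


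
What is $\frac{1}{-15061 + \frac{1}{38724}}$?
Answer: $- \frac{38724}{583222163} \approx -6.6397 \cdot 10^{-5}$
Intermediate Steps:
$\frac{1}{-15061 + \frac{1}{38724}} = \frac{1}{- \frac{583222163}{38724}} = - \frac{38724}{583222163}$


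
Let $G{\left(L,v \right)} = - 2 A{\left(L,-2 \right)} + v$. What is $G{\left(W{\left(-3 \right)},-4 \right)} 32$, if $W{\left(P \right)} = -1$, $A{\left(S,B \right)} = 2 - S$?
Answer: $-320$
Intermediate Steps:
$G{\left(L,v \right)} = -4 + v + 2 L$ ($G{\left(L,v \right)} = - 2 \left(2 - L\right) + v = \left(-4 + 2 L\right) + v = -4 + v + 2 L$)
$G{\left(W{\left(-3 \right)},-4 \right)} 32 = \left(-4 - 4 + 2 \left(-1\right)\right) 32 = \left(-4 - 4 - 2\right) 32 = \left(-10\right) 32 = -320$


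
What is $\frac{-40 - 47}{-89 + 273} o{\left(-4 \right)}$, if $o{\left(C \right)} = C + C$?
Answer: $\frac{87}{23} \approx 3.7826$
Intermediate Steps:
$o{\left(C \right)} = 2 C$
$\frac{-40 - 47}{-89 + 273} o{\left(-4 \right)} = \frac{-40 - 47}{-89 + 273} \cdot 2 \left(-4\right) = - \frac{87}{184} \left(-8\right) = \left(-87\right) \frac{1}{184} \left(-8\right) = \left(- \frac{87}{184}\right) \left(-8\right) = \frac{87}{23}$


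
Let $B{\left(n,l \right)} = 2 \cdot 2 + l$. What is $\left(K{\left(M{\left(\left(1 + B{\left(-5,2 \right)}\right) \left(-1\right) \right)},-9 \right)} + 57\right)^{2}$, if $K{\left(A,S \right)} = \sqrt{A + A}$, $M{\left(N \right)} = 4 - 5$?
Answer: $\left(57 + i \sqrt{2}\right)^{2} \approx 3247.0 + 161.22 i$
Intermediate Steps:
$B{\left(n,l \right)} = 4 + l$
$M{\left(N \right)} = -1$ ($M{\left(N \right)} = 4 - 5 = -1$)
$K{\left(A,S \right)} = \sqrt{2} \sqrt{A}$ ($K{\left(A,S \right)} = \sqrt{2 A} = \sqrt{2} \sqrt{A}$)
$\left(K{\left(M{\left(\left(1 + B{\left(-5,2 \right)}\right) \left(-1\right) \right)},-9 \right)} + 57\right)^{2} = \left(\sqrt{2} \sqrt{-1} + 57\right)^{2} = \left(\sqrt{2} i + 57\right)^{2} = \left(i \sqrt{2} + 57\right)^{2} = \left(57 + i \sqrt{2}\right)^{2}$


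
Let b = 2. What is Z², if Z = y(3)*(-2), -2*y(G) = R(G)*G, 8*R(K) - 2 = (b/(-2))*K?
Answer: 9/64 ≈ 0.14063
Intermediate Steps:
R(K) = ¼ - K/8 (R(K) = ¼ + ((2/(-2))*K)/8 = ¼ + ((2*(-½))*K)/8 = ¼ + (-K)/8 = ¼ - K/8)
y(G) = -G*(¼ - G/8)/2 (y(G) = -(¼ - G/8)*G/2 = -G*(¼ - G/8)/2)
Z = -3/8 (Z = ((1/16)*3*(-2 + 3))*(-2) = ((1/16)*3*1)*(-2) = (3/16)*(-2) = -3/8 ≈ -0.37500)
Z² = (-3/8)² = 9/64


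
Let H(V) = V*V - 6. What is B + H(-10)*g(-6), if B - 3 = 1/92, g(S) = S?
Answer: -51611/92 ≈ -560.99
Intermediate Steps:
H(V) = -6 + V² (H(V) = V² - 6 = -6 + V²)
B = 277/92 (B = 3 + 1/92 = 277/92 ≈ 3.0109)
B + H(-10)*g(-6) = 277/92 + (-6 + (-10)²)*(-6) = 277/92 + (-6 + 100)*(-6) = 277/92 + 94*(-6) = 277/92 - 564 = -51611/92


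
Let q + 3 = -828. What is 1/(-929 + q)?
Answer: -1/1760 ≈ -0.00056818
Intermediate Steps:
q = -831 (q = -3 - 828 = -831)
1/(-929 + q) = 1/(-929 - 831) = 1/(-1760) = -1/1760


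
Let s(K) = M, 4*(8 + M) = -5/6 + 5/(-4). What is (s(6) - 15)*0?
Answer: 0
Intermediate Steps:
M = -409/48 (M = -8 + (-5/6 + 5/(-4))/4 = -8 + (-5*1/6 + 5*(-1/4))/4 = -8 + (-5/6 - 5/4)/4 = -8 + (1/4)*(-25/12) = -8 - 25/48 = -409/48 ≈ -8.5208)
s(K) = -409/48
(s(6) - 15)*0 = (-409/48 - 15)*0 = -1129/48*0 = 0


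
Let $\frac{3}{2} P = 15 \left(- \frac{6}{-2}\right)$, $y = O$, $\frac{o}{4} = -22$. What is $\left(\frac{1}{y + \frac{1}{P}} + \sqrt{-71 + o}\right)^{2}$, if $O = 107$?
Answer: $- \frac{1639371939}{10310521} + \frac{60 i \sqrt{159}}{3211} \approx -159.0 + 0.23562 i$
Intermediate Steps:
$o = -88$ ($o = 4 \left(-22\right) = -88$)
$y = 107$
$P = 30$ ($P = \frac{2 \cdot 15 \left(- \frac{6}{-2}\right)}{3} = \frac{2 \cdot 15 \left(\left(-6\right) \left(- \frac{1}{2}\right)\right)}{3} = \frac{2 \cdot 15 \cdot 3}{3} = \frac{2}{3} \cdot 45 = 30$)
$\left(\frac{1}{y + \frac{1}{P}} + \sqrt{-71 + o}\right)^{2} = \left(\frac{1}{107 + \frac{1}{30}} + \sqrt{-71 - 88}\right)^{2} = \left(\frac{1}{107 + \frac{1}{30}} + \sqrt{-159}\right)^{2} = \left(\frac{1}{\frac{3211}{30}} + i \sqrt{159}\right)^{2} = \left(\frac{30}{3211} + i \sqrt{159}\right)^{2}$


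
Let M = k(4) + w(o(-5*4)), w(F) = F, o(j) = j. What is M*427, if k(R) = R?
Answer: -6832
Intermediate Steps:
M = -16 (M = 4 - 5*4 = 4 - 20 = -16)
M*427 = -16*427 = -6832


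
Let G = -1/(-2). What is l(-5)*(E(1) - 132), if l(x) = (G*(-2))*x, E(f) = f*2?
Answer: -650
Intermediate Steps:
G = ½ (G = -1*(-½) = ½ ≈ 0.50000)
E(f) = 2*f
l(x) = -x (l(x) = ((½)*(-2))*x = -x)
l(-5)*(E(1) - 132) = (-1*(-5))*(2*1 - 132) = 5*(2 - 132) = 5*(-130) = -650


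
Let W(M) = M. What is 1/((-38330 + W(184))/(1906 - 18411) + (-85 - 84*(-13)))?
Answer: 16505/16658681 ≈ 0.00099077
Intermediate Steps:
1/((-38330 + W(184))/(1906 - 18411) + (-85 - 84*(-13))) = 1/((-38330 + 184)/(1906 - 18411) + (-85 - 84*(-13))) = 1/(-38146/(-16505) + (-85 + 1092)) = 1/(-38146*(-1/16505) + 1007) = 1/(38146/16505 + 1007) = 1/(16658681/16505) = 16505/16658681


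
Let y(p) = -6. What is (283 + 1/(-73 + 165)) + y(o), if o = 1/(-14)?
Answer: 25485/92 ≈ 277.01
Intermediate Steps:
o = -1/14 ≈ -0.071429
(283 + 1/(-73 + 165)) + y(o) = (283 + 1/(-73 + 165)) - 6 = (283 + 1/92) - 6 = 26037/92 - 6 = 25485/92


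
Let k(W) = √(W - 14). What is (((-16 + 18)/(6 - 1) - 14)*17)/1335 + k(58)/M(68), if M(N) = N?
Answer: -1156/6675 + √11/34 ≈ -0.075636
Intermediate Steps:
k(W) = √(-14 + W)
(((-16 + 18)/(6 - 1) - 14)*17)/1335 + k(58)/M(68) = (((-16 + 18)/(6 - 1) - 14)*17)/1335 + √(-14 + 58)/68 = ((2/5 - 14)*17)*(1/1335) + √44*(1/68) = ((2*(⅕) - 14)*17)*(1/1335) + (2*√11)*(1/68) = ((⅖ - 14)*17)*(1/1335) + √11/34 = -68/5*17*(1/1335) + √11/34 = -1156/5*1/1335 + √11/34 = -1156/6675 + √11/34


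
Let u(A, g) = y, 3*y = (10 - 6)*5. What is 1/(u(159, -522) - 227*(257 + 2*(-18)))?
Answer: -3/150481 ≈ -1.9936e-5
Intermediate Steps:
y = 20/3 (y = ((10 - 6)*5)/3 = (4*5)/3 = (⅓)*20 = 20/3 ≈ 6.6667)
u(A, g) = 20/3
1/(u(159, -522) - 227*(257 + 2*(-18))) = 1/(20/3 - 227*(257 + 2*(-18))) = 1/(20/3 - 227*(257 - 36)) = 1/(20/3 - 227*221) = 1/(20/3 - 50167) = 1/(-150481/3) = -3/150481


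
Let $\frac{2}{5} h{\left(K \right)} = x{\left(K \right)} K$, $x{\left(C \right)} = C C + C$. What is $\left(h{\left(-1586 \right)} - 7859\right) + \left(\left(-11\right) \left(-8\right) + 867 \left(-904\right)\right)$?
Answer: $-9968048189$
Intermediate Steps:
$x{\left(C \right)} = C + C^{2}$ ($x{\left(C \right)} = C^{2} + C = C + C^{2}$)
$h{\left(K \right)} = \frac{5 K^{2} \left(1 + K\right)}{2}$ ($h{\left(K \right)} = \frac{5 K \left(1 + K\right) K}{2} = \frac{5 K^{2} \left(1 + K\right)}{2}$)
$\left(h{\left(-1586 \right)} - 7859\right) + \left(\left(-11\right) \left(-8\right) + 867 \left(-904\right)\right) = \left(\frac{5 \left(-1586\right)^{2} \left(1 - 1586\right)}{2} - 7859\right) + \left(\left(-11\right) \left(-8\right) + 867 \left(-904\right)\right) = \left(\frac{5}{2} \cdot 2515396 \left(-1585\right) - 7859\right) + \left(88 - 783768\right) = \left(-9967256650 - 7859\right) - 783680 = -9967264509 - 783680 = -9968048189$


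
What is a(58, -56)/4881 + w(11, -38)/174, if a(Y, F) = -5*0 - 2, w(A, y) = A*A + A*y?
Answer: -483335/283098 ≈ -1.7073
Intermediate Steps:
w(A, y) = A**2 + A*y
a(Y, F) = -2 (a(Y, F) = 0 - 2 = -2)
a(58, -56)/4881 + w(11, -38)/174 = -2/4881 + (11*(11 - 38))/174 = -2*1/4881 + (11*(-27))*(1/174) = -2/4881 - 297*1/174 = -2/4881 - 99/58 = -483335/283098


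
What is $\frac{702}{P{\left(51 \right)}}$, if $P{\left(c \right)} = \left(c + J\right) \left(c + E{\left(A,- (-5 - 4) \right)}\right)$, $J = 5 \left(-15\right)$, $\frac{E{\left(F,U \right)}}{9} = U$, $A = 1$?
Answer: $- \frac{39}{176} \approx -0.22159$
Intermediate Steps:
$E{\left(F,U \right)} = 9 U$
$J = -75$
$P{\left(c \right)} = \left(-75 + c\right) \left(81 + c\right)$ ($P{\left(c \right)} = \left(c - 75\right) \left(c + 9 \left(- (-5 - 4)\right)\right) = \left(-75 + c\right) \left(c + 9 \left(\left(-1\right) \left(-9\right)\right)\right) = \left(-75 + c\right) \left(c + 9 \cdot 9\right) = \left(-75 + c\right) \left(c + 81\right) = \left(-75 + c\right) \left(81 + c\right)$)
$\frac{702}{P{\left(51 \right)}} = \frac{702}{-6075 + 51^{2} + 6 \cdot 51} = \frac{702}{-6075 + 2601 + 306} = \frac{702}{-3168} = 702 \left(- \frac{1}{3168}\right) = - \frac{39}{176}$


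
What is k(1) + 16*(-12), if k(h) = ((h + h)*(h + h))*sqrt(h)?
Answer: -188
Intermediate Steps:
k(h) = 4*h**(5/2) (k(h) = ((2*h)*(2*h))*sqrt(h) = (4*h**2)*sqrt(h) = 4*h**(5/2))
k(1) + 16*(-12) = 4*1**(5/2) + 16*(-12) = 4*1 - 192 = 4 - 192 = -188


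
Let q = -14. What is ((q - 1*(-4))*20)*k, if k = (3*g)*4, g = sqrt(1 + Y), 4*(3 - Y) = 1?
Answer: -1200*sqrt(15) ≈ -4647.6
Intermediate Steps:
Y = 11/4 (Y = 3 - 1/4*1 = 3 - 1/4 = 11/4 ≈ 2.7500)
g = sqrt(15)/2 (g = sqrt(1 + 11/4) = sqrt(15/4) = sqrt(15)/2 ≈ 1.9365)
k = 6*sqrt(15) (k = (3*(sqrt(15)/2))*4 = (3*sqrt(15)/2)*4 = 6*sqrt(15) ≈ 23.238)
((q - 1*(-4))*20)*k = ((-14 - 1*(-4))*20)*(6*sqrt(15)) = ((-14 + 4)*20)*(6*sqrt(15)) = (-10*20)*(6*sqrt(15)) = -1200*sqrt(15)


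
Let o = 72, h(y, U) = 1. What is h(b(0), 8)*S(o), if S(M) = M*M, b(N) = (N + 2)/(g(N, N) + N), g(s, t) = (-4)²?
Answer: 5184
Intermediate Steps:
g(s, t) = 16
b(N) = (2 + N)/(16 + N) (b(N) = (N + 2)/(16 + N) = (2 + N)/(16 + N))
S(M) = M²
h(b(0), 8)*S(o) = 1*72² = 1*5184 = 5184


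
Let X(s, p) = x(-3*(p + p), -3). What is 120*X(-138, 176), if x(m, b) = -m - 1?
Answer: 126600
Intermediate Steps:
x(m, b) = -1 - m
X(s, p) = -1 + 6*p (X(s, p) = -1 - (-3)*(p + p) = -1 - (-3)*2*p = -1 - (-6)*p = -1 + 6*p)
120*X(-138, 176) = 120*(-1 + 6*176) = 120*(-1 + 1056) = 120*1055 = 126600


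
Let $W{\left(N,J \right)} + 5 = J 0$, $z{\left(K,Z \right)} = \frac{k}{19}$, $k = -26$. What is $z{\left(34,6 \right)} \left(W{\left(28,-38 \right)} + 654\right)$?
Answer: $- \frac{16874}{19} \approx -888.11$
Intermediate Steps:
$z{\left(K,Z \right)} = - \frac{26}{19}$
$W{\left(N,J \right)} = -5$ ($W{\left(N,J \right)} = -5 + J 0 = -5 + 0 = -5$)
$z{\left(34,6 \right)} \left(W{\left(28,-38 \right)} + 654\right) = - \frac{26 \left(-5 + 654\right)}{19} = \left(- \frac{26}{19}\right) 649 = - \frac{16874}{19}$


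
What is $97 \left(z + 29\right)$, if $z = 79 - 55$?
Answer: $5141$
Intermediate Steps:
$z = 24$ ($z = 79 - 55 = 24$)
$97 \left(z + 29\right) = 97 \left(24 + 29\right) = 97 \cdot 53 = 5141$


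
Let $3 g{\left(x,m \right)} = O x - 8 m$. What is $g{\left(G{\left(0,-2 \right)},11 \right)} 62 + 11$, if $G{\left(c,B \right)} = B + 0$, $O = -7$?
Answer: $- \frac{4555}{3} \approx -1518.3$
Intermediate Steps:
$G{\left(c,B \right)} = B$
$g{\left(x,m \right)} = - \frac{8 m}{3} - \frac{7 x}{3}$ ($g{\left(x,m \right)} = \frac{- 7 x - 8 m}{3} = \frac{- 8 m - 7 x}{3} = - \frac{8 m}{3} - \frac{7 x}{3}$)
$g{\left(G{\left(0,-2 \right)},11 \right)} 62 + 11 = \left(\left(- \frac{8}{3}\right) 11 - - \frac{14}{3}\right) 62 + 11 = \left(- \frac{88}{3} + \frac{14}{3}\right) 62 + 11 = \left(- \frac{74}{3}\right) 62 + 11 = - \frac{4588}{3} + 11 = - \frac{4555}{3}$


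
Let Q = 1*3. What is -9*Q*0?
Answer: 0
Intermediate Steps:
Q = 3
-9*Q*0 = -9*3*0 = -27*0 = 0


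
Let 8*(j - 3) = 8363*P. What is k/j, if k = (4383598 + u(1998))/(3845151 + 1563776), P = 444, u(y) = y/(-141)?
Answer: 412056880/235991771683131 ≈ 1.7461e-6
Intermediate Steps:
u(y) = -y/141 (u(y) = y*(-1/141) = -y/141)
k = 206028440/254219569 (k = (4383598 - 1/141*1998)/(3845151 + 1563776) = (4383598 - 666/47)/5408927 = (206028440/47)*(1/5408927) = 206028440/254219569 ≈ 0.81044)
j = 928299/2 (j = 3 + (8363*444)/8 = 3 + (⅛)*3713172 = 3 + 928293/2 = 928299/2 ≈ 4.6415e+5)
k/j = 206028440/(254219569*(928299/2)) = (206028440/254219569)*(2/928299) = 412056880/235991771683131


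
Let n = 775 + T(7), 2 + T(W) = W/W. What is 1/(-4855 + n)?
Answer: -1/4081 ≈ -0.00024504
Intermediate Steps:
T(W) = -1 (T(W) = -2 + W/W = -2 + 1 = -1)
n = 774 (n = 775 - 1 = 774)
1/(-4855 + n) = 1/(-4855 + 774) = 1/(-4081) = -1/4081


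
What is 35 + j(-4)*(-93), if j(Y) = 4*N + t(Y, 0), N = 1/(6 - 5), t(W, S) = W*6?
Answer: 1895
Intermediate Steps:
t(W, S) = 6*W
N = 1 (N = 1/1 = 1)
j(Y) = 4 + 6*Y (j(Y) = 4*1 + 6*Y = 4 + 6*Y)
35 + j(-4)*(-93) = 35 + (4 + 6*(-4))*(-93) = 35 + (4 - 24)*(-93) = 35 - 20*(-93) = 35 + 1860 = 1895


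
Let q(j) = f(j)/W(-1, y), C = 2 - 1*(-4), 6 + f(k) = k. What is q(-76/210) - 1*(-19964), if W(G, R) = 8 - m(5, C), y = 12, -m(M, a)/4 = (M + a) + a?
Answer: 39828013/1995 ≈ 19964.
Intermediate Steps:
f(k) = -6 + k
C = 6 (C = 2 + 4 = 6)
m(M, a) = -8*a - 4*M (m(M, a) = -4*((M + a) + a) = -4*(M + 2*a) = -8*a - 4*M)
W(G, R) = 76 (W(G, R) = 8 - (-8*6 - 4*5) = 8 - (-48 - 20) = 8 - 1*(-68) = 8 + 68 = 76)
q(j) = -3/38 + j/76 (q(j) = (-6 + j)/76 = (-6 + j)*(1/76) = -3/38 + j/76)
q(-76/210) - 1*(-19964) = (-3/38 + (-76/210)/76) - 1*(-19964) = (-3/38 + (-76*1/210)/76) + 19964 = (-3/38 + (1/76)*(-38/105)) + 19964 = (-3/38 - 1/210) + 19964 = -167/1995 + 19964 = 39828013/1995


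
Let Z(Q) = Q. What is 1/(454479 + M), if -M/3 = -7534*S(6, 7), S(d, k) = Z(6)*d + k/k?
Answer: 1/1290753 ≈ 7.7474e-7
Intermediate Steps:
S(d, k) = 1 + 6*d (S(d, k) = 6*d + k/k = 6*d + 1 = 1 + 6*d)
M = 836274 (M = -(-22602)*(1 + 6*6) = -(-22602)*(1 + 36) = -(-22602)*37 = -3*(-278758) = 836274)
1/(454479 + M) = 1/(454479 + 836274) = 1/1290753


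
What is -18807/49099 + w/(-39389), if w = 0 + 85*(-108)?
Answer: -17062359/113762383 ≈ -0.14998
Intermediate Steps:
w = -9180 (w = 0 - 9180 = -9180)
-18807/49099 + w/(-39389) = -18807/49099 - 9180/(-39389) = -18807*1/49099 - 9180*(-1/39389) = -18807/49099 + 540/2317 = -17062359/113762383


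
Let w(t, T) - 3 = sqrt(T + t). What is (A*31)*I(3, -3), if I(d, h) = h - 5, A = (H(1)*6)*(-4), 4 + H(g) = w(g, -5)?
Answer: -5952 + 11904*I ≈ -5952.0 + 11904.0*I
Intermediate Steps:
w(t, T) = 3 + sqrt(T + t)
H(g) = -1 + sqrt(-5 + g) (H(g) = -4 + (3 + sqrt(-5 + g)) = -1 + sqrt(-5 + g))
A = 24 - 48*I (A = ((-1 + sqrt(-5 + 1))*6)*(-4) = ((-1 + sqrt(-4))*6)*(-4) = ((-1 + 2*I)*6)*(-4) = (-6 + 12*I)*(-4) = 24 - 48*I ≈ 24.0 - 48.0*I)
I(d, h) = -5 + h
(A*31)*I(3, -3) = ((24 - 48*I)*31)*(-5 - 3) = (744 - 1488*I)*(-8) = -5952 + 11904*I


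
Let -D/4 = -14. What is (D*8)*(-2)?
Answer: -896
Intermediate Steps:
D = 56 (D = -4*(-14) = 56)
(D*8)*(-2) = (56*8)*(-2) = 448*(-2) = -896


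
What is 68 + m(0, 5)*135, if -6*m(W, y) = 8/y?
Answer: 32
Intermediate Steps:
m(W, y) = -4/(3*y)
68 + m(0, 5)*135 = 68 - 4/3/5*135 = 68 - 4/3*⅕*135 = 68 - 4/15*135 = 68 - 36 = 32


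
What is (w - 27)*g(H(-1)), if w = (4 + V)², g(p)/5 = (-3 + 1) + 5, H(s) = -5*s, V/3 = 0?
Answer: -165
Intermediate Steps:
V = 0 (V = 3*0 = 0)
g(p) = 15 (g(p) = 5*((-3 + 1) + 5) = 5*(-2 + 5) = 5*3 = 15)
w = 16 (w = (4 + 0)² = 4² = 16)
(w - 27)*g(H(-1)) = (16 - 27)*15 = -11*15 = -165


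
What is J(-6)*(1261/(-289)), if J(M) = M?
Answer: 7566/289 ≈ 26.180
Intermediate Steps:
J(-6)*(1261/(-289)) = -7566/(-289) = -7566*(-1)/289 = -6*(-1261/289) = 7566/289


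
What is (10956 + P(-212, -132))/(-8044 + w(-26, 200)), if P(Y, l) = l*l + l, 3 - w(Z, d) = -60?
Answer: -28248/7981 ≈ -3.5394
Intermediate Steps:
w(Z, d) = 63 (w(Z, d) = 3 - 1*(-60) = 3 + 60 = 63)
P(Y, l) = l + l**2 (P(Y, l) = l**2 + l = l + l**2)
(10956 + P(-212, -132))/(-8044 + w(-26, 200)) = (10956 - 132*(1 - 132))/(-8044 + 63) = (10956 - 132*(-131))/(-7981) = (10956 + 17292)*(-1/7981) = 28248*(-1/7981) = -28248/7981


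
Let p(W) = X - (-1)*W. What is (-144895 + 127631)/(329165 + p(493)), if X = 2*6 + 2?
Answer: -2158/41209 ≈ -0.052367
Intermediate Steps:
X = 14 (X = 12 + 2 = 14)
p(W) = 14 + W (p(W) = 14 - (-1)*W = 14 + W)
(-144895 + 127631)/(329165 + p(493)) = (-144895 + 127631)/(329165 + (14 + 493)) = -17264/(329165 + 507) = -17264/329672 = -17264*1/329672 = -2158/41209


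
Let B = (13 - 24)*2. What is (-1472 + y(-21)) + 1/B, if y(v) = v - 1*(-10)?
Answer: -32627/22 ≈ -1483.0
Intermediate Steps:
B = -22 (B = -11*2 = -22)
y(v) = 10 + v (y(v) = v + 10 = 10 + v)
(-1472 + y(-21)) + 1/B = (-1472 + (10 - 21)) + 1/(-22) = (-1472 - 11) - 1/22 = -1483 - 1/22 = -32627/22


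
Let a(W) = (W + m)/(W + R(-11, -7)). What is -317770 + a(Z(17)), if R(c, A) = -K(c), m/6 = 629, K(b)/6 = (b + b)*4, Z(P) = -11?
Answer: -164283327/517 ≈ -3.1776e+5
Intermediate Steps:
K(b) = 48*b (K(b) = 6*((b + b)*4) = 6*((2*b)*4) = 6*(8*b) = 48*b)
m = 3774 (m = 6*629 = 3774)
R(c, A) = -48*c
a(W) = (3774 + W)/(528 + W) (a(W) = (W + 3774)/(W - 48*(-11)) = (3774 + W)/(W + 528) = (3774 + W)/(528 + W))
-317770 + a(Z(17)) = -317770 + (3774 - 11)/(528 - 11) = -317770 + 3763/517 = -164283327/517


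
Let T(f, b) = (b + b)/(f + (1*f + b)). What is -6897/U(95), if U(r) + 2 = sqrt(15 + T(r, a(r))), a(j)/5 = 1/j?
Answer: -16603378/13241 - 2299*sqrt(195597037)/13241 ≈ -3682.2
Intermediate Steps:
a(j) = 5/j
T(f, b) = 2*b/(b + 2*f) (T(f, b) = (2*b)/(f + (f + b)) = (2*b)/(f + (b + f)) = (2*b)/(b + 2*f) = 2*b/(b + 2*f))
U(r) = -2 + sqrt(15 + 10/(r*(2*r + 5/r))) (U(r) = -2 + sqrt(15 + 2*(5/r)/(5/r + 2*r)) = -2 + sqrt(15 + 2*(5/r)/(2*r + 5/r)) = -2 + sqrt(15 + 10/(r*(2*r + 5/r))))
-6897/U(95) = -6897/(-2 + sqrt(5)*sqrt((17 + 6*95**2)/(5 + 2*95**2))) = -6897/(-2 + sqrt(5)*sqrt((17 + 6*9025)/(5 + 2*9025))) = -6897/(-2 + sqrt(5)*sqrt((17 + 54150)/(5 + 18050))) = -6897/(-2 + sqrt(5)*sqrt(54167/18055)) = -6897/(-2 + sqrt(5)*(sqrt(977985185)/18055)) = -6897/(-2 + sqrt(195597037)/3611)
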